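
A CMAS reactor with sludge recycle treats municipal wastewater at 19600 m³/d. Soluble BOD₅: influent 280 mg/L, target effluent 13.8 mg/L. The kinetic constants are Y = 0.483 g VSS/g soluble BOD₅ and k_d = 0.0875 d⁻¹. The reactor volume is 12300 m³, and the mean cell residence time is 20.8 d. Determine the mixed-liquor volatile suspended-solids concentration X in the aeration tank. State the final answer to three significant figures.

X ≈ 1510 mg/L

Solving the biomass balance for X: X = Y Q (S₀−S) θ_c / [V (1+k_d θ_c)] = 0.483 × 19600 × (280 − 13.8) × 20.8 / [12300 × (1 + 0.0875 × 20.8)] = 1511 mg/L.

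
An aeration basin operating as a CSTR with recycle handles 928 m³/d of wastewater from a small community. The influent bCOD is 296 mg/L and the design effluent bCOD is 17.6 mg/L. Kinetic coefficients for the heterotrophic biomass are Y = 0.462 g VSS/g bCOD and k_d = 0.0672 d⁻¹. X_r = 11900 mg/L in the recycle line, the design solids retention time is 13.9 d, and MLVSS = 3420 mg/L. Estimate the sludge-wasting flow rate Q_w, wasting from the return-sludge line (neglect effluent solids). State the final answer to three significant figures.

Steady-state biomass mass balance: V·X·(1 + k_d·θ_c) = Y·Q·(S₀ − S)·θ_c, so V = 0.462 × 928 × (296 − 17.6) × 13.9 / [3420 × (1 + 0.0672 × 13.9)] = 1.66×10^6 / 6615 = 250.8 m³.
Q_w = (V·X)/(θ_c X_r) = 250.8 × 3420 / (13.9 × 11900) = 5.186 m³/d.

Q_w ≈ 5.19 m³/d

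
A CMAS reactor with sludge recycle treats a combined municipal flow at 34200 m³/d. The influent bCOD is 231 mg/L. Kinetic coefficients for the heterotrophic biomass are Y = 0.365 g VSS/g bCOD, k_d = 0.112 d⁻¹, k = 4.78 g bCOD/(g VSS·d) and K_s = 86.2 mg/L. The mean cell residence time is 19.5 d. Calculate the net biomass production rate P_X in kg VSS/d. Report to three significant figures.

P_X ≈ 871 kg VSS/d

For a completely mixed reactor with recycle the Lawrence–McCarty relation gives S = K_s·(1 + k_d·θ_c) / [θ_c·(Y·k − k_d) − 1] = 86.2 × (1 + 0.112 × 19.5) / [19.5 × (0.365 × 4.78 − 0.112) − 1] = 274.5 / 30.84 = 8.900 mg/L.
Observed yield with endogenous decay: Y_obs = Y / (1 + k_d·θ_c) = 0.365 / (1 + 0.112 × 19.5) = 0.365 / 3.184 = 0.1146 g VSS/g bCOD.
ΔS = 231 − 8.90 = 222.1 mg/L, so the substrate removal rate is 34200 × 222.1/1000 = 7596 kg bCOD/d.
Biomass produced: P_X = Y_obs·Q·ΔS = 0.1146 × 7596 ≈ 870.8 kg VSS/d.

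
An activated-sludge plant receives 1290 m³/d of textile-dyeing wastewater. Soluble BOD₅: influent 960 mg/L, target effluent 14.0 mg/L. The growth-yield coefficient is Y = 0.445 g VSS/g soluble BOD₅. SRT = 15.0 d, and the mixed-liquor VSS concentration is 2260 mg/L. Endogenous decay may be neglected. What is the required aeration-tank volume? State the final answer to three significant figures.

With k_d = 0 the design equation reduces to V = Y Q (S₀−S) θ_c / X = 0.445 × 1290 × (960 − 14.0) × 15.0 / 2260 = 3604 m³.

V ≈ 3600 m³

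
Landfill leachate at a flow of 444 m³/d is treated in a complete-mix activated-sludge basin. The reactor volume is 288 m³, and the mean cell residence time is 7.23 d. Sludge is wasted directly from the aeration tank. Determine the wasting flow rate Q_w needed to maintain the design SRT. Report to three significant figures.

With mixed-liquor wasting, θ_c = V/Q_w, so Q_w = V/θ_c = 288.0/7.23 = 39.83 m³/d.

Q_w ≈ 39.8 m³/d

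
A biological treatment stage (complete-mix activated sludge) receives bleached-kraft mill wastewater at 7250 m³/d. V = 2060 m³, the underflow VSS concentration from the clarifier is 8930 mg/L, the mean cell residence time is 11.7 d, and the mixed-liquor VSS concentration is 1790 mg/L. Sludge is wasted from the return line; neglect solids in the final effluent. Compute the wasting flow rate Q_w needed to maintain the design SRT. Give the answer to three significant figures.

Q_w ≈ 35.3 m³/d

Q_w = (V·X)/(θ_c X_r) = 2060 × 1790 / (11.7 × 8930) = 35.29 m³/d.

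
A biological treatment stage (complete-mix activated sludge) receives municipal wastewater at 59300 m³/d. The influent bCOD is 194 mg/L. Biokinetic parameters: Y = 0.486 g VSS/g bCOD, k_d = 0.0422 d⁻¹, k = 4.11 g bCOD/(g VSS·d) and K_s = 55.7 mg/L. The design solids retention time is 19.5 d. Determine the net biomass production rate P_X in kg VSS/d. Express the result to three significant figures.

P_X ≈ 3020 kg VSS/d

For a completely mixed reactor with recycle the Lawrence–McCarty relation gives S = K_s·(1 + k_d·θ_c) / [θ_c·(Y·k − k_d) − 1] = 55.7 × (1 + 0.0422 × 19.5) / [19.5 × (0.486 × 4.11 − 0.0422) − 1] = 101.5 / 37.13 = 2.735 mg/L.
Observed yield with endogenous decay: Y_obs = Y / (1 + k_d·θ_c) = 0.486 / (1 + 0.0422 × 19.5) = 0.486 / 1.823 = 0.2666 g VSS/g bCOD.
Substrate removed = Q·(S₀ − S) = 59300 m³/d × (194 − 2.73) g/m³ = 1.13×10^7 g/d = 11342 kg/d.
Biomass produced: P_X = Y_obs·Q·ΔS = 0.2666 × 11342 ≈ 3024 kg VSS/d.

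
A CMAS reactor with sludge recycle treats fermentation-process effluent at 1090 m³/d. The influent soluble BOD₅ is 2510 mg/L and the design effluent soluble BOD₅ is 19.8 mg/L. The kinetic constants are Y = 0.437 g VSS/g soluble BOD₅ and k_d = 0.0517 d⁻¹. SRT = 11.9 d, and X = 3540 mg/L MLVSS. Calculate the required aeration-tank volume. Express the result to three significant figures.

Steady-state biomass mass balance: V·X·(1 + k_d·θ_c) = Y·Q·(S₀ − S)·θ_c, so V = 0.437 × 1090 × (2510 − 19.8) × 11.9 / [3540 × (1 + 0.0517 × 11.9)] = 1.41×10^7 / 5718 = 2469 m³.

V ≈ 2470 m³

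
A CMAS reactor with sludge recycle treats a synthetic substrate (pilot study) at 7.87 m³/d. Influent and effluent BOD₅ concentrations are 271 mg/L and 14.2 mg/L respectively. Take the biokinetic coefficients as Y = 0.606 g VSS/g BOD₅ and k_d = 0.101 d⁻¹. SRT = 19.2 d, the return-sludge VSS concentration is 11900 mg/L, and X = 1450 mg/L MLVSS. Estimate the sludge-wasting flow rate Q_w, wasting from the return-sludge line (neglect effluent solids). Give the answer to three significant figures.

Q_w ≈ 0.0350 m³/d

From the SRT design equation V = Y Q (S₀−S) θ_c / [X (1 + k_d θ_c)] = 0.606 × 7.87 × (271 − 14.2) × 19.2 / [1450 × (1 + 0.101 × 19.2)] = 2.35×10^4 / 4262 = 5.518 m³.
θ_c = V·X/(Q_w·X_r) when wasting from the recycle, so Q_w = V·X/(θ_c·X_r) = 5.518 × 1450 / (19.2 × 11900) = 0.03502 m³/d.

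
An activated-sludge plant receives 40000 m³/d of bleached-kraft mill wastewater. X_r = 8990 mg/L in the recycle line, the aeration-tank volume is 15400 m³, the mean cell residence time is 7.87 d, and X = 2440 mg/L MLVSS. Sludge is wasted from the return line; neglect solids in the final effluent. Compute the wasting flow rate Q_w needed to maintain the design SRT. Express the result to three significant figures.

Q_w ≈ 531 m³/d

θ_c = V·X/(Q_w·X_r) when wasting from the recycle, so Q_w = V·X/(θ_c·X_r) = 15400 × 2440 / (7.87 × 8990) = 531.1 m³/d.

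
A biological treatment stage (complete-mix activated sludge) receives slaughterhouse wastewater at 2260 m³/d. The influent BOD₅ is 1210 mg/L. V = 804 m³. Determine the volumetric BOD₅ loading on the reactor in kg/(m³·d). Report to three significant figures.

Volumetric loading L_v = Q·S₀ / V = 2260 × 1210 g/m³ / 804.0 m³ = 3401 g/(m³·d) = 3.401 kg BOD₅/(m³·d).

L_v ≈ 3.40 kg BOD₅/(m³·d)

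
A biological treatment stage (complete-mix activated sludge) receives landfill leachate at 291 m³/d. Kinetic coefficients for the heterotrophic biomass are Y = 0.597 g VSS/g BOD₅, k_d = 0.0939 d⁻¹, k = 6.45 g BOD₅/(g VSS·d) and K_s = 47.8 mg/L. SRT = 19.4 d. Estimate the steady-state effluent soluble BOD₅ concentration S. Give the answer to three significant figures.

S ≈ 1.88 mg/L

From the Monod/SRT balance for a CMAS, S = K_s·(1+k_d θ_c)/[θ_c·(Y k − k_d) − 1] = 47.8 × (1 + 0.0939 × 19.4) / [19.4 × (0.597 × 6.45 − 0.0939) − 1] = 134.9 / 71.88 = 1.876 mg/L.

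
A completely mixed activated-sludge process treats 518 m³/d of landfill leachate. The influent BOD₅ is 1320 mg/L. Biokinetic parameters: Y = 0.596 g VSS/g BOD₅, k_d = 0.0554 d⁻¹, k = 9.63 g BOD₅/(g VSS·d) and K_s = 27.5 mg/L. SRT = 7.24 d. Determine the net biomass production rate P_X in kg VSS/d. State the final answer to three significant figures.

P_X ≈ 291 kg VSS/d

For a completely mixed reactor with recycle the Lawrence–McCarty relation gives S = K_s·(1 + k_d·θ_c) / [θ_c·(Y·k − k_d) − 1] = 27.5 × (1 + 0.0554 × 7.24) / [7.24 × (0.596 × 9.63 − 0.0554) − 1] = 38.53 / 40.15 = 0.9596 mg/L.
The observed yield is Y_obs = Y/(1 + k_d·θ_c) = 0.596 / (1 + 0.0554 × 7.24) = 0.596 / 1.401 = 0.4254 g VSS per g BOD₅ removed.
Mass of BOD₅ removed per day: Q(S₀ − S) = 518 × 1319 g/m³ = 683.3 kg/d.
Biomass produced: P_X = Y_obs·Q·ΔS = 0.4254 × 683.3 ≈ 290.6 kg VSS/d.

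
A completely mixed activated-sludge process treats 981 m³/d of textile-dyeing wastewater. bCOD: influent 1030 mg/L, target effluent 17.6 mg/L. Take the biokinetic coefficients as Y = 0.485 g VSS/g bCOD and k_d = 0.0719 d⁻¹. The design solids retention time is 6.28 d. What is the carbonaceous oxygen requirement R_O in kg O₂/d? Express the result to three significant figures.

The observed yield is Y_obs = Y/(1 + k_d·θ_c) = 0.485 / (1 + 0.0719 × 6.28) = 0.485 / 1.452 = 0.3341 g VSS per g bCOD removed.
ΔS = 1030 − 17.6 = 1012 mg/L, so the substrate removal rate is 981 × 1012/1000 = 993.2 kg bCOD/d.
Biomass synthesised: P_X = Y_obs × 993.2 = 331.8 kg VSS/d.
Carbonaceous O₂ demand = substrate oxidised − cell-mass equivalent = 993.2 − 1.42 × 331.8 = 521.9 kg O₂/d.

R_O ≈ 522 kg O₂/d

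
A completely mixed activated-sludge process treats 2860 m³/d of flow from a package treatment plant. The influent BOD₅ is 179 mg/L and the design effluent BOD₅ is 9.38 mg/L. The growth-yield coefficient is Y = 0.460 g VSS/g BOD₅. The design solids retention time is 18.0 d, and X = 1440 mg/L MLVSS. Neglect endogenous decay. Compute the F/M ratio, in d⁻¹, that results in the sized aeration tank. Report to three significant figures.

Biomass mass balance (decay neglected): V·X = Y·Q·(S₀ − S)·θ_c, so V = 0.460 × 2860 × (179 − 9.38) × 18.0 / 1440 = 2789 m³.
Food-to-microorganism ratio F/M = Q S₀ / (V X) = 2860 × 179 / (2789 × 1440) = 0.1275 d⁻¹.

F/M ≈ 0.127 d⁻¹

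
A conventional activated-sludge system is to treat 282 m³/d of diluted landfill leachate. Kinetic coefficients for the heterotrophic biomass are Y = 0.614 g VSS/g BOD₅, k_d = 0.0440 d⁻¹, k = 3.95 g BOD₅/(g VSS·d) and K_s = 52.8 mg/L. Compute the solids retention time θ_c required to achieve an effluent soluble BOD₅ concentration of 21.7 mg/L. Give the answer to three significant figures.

θ_c ≈ 1.51 d

Specific growth rate at S = 21.7 mg/L: μ = YkS/(K_s+S) = 0.614·3.95·21.7/(52.8+21.7) = 0.7064 d⁻¹.
1/θ_c = 0.7064 − 0.0440 = 0.6624 d⁻¹, so θ_c = 1.510 d.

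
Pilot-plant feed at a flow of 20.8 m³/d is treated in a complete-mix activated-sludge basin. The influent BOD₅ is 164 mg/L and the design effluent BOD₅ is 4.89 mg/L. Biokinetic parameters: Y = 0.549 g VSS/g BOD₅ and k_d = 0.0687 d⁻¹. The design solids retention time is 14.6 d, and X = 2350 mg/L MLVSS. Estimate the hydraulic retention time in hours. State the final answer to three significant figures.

τ ≈ 6.50 h

Steady-state biomass mass balance: V·X·(1 + k_d·θ_c) = Y·Q·(S₀ − S)·θ_c, so V = 0.549 × 20.8 × (164 − 4.89) × 14.6 / [2350 × (1 + 0.0687 × 14.6)] = 2.65×10^4 / 4707 = 5.636 m³.
HRT = V/Q = 5.636 m³ / 20.8 m³·d⁻¹ = 0.2709 d × 24 = 6.503 h.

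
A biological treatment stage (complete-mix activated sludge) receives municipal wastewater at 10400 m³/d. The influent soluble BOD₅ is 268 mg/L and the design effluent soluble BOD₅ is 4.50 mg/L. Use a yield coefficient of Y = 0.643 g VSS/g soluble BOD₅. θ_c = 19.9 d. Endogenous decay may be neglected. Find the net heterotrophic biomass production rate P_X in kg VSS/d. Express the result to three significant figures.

With endogenous decay neglected, the observed yield equals the true yield: Y_obs = Y = 0.643 g VSS/g soluble BOD₅.
Mass of soluble BOD₅ removed per day: Q(S₀ − S) = 10400 × 263.5 g/m³ = 2740 kg/d.
So the net sludge growth is P_X = 0.6430 × 2740 = 1762 kg VSS/d.

P_X ≈ 1760 kg VSS/d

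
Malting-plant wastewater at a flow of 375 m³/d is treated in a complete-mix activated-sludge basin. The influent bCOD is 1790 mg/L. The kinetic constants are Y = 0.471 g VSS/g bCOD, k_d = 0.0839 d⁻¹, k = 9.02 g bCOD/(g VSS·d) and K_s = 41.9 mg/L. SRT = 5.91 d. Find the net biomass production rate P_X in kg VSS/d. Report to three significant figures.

For a completely mixed reactor with recycle the Lawrence–McCarty relation gives S = K_s·(1 + k_d·θ_c) / [θ_c·(Y·k − k_d) − 1] = 41.9 × (1 + 0.0839 × 5.91) / [5.91 × (0.471 × 9.02 − 0.0839) − 1] = 62.68 / 23.61 = 2.654 mg/L.
The observed yield is Y_obs = Y/(1 + k_d·θ_c) = 0.471 / (1 + 0.0839 × 5.91) = 0.471 / 1.496 = 0.3149 g VSS per g bCOD removed.
ΔS = 1790 − 2.65 = 1787 mg/L, so the substrate removal rate is 375 × 1787/1000 = 670.3 kg bCOD/d.
Net biomass production P_X = Y_obs × Q·(S₀ − S) = 0.3149 × 670.3 = 211.0 kg VSS/d.

P_X ≈ 211 kg VSS/d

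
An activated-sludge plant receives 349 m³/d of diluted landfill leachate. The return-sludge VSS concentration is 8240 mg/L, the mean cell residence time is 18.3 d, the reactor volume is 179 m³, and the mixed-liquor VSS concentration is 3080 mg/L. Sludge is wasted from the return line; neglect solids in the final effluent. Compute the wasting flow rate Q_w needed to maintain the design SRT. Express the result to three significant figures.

Q_w = (V·X)/(θ_c X_r) = 179.0 × 3080 / (18.3 × 8240) = 3.656 m³/d.

Q_w ≈ 3.66 m³/d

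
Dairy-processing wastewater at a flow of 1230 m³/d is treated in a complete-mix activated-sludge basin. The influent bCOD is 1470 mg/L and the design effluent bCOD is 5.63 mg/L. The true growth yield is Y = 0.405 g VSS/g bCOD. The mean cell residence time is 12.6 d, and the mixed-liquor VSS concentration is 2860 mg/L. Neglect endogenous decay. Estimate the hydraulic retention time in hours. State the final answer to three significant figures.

Biomass mass balance (decay neglected): V·X = Y·Q·(S₀ − S)·θ_c, so V = 0.405 × 1230 × (1470 − 5.63) × 12.6 / 2860 = 3214 m³.
Hydraulic retention time τ = V/Q = 3214 / 1230 = 2.613 d = 62.71 h.

τ ≈ 62.7 h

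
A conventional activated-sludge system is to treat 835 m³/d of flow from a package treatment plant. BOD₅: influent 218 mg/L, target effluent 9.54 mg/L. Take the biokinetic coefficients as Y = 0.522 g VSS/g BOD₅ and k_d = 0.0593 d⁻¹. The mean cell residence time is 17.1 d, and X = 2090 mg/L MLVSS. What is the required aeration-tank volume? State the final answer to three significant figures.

Steady-state biomass mass balance: V·X·(1 + k_d·θ_c) = Y·Q·(S₀ − S)·θ_c, so V = 0.522 × 835 × (218 − 9.54) × 17.1 / [2090 × (1 + 0.0593 × 17.1)] = 1.55×10^6 / 4209 = 369.1 m³.

V ≈ 369 m³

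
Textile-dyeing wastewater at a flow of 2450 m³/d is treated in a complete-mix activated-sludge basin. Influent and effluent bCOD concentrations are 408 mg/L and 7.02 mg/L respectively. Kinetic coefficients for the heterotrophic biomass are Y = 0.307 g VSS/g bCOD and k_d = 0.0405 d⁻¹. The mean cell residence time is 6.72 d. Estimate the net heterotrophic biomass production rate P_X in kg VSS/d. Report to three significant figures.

P_X ≈ 237 kg VSS/d

Correct the yield for decay: Y_obs = Y/(1 + k_d θ_c) = 0.307 / (1 + 0.0405 × 6.72) = 0.307 / 1.272 = 0.2413.
Mass of bCOD removed per day: Q(S₀ − S) = 2450 × 401.0 g/m³ = 982.4 kg/d.
P_X = Y_obs · Q(S₀ − S) = 0.2413 × 982.4 = 237.1 kg VSS/d.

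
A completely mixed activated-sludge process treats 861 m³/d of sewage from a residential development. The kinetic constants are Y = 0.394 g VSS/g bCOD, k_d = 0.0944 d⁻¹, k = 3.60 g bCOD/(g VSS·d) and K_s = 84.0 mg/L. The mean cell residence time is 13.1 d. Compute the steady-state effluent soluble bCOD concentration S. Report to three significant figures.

From the Monod/SRT balance for a CMAS, S = K_s·(1+k_d θ_c)/[θ_c·(Y k − k_d) − 1] = 84.0 × (1 + 0.0944 × 13.1) / [13.1 × (0.394 × 3.60 − 0.0944) − 1] = 187.9 / 16.34 = 11.49 mg/L.

S ≈ 11.5 mg/L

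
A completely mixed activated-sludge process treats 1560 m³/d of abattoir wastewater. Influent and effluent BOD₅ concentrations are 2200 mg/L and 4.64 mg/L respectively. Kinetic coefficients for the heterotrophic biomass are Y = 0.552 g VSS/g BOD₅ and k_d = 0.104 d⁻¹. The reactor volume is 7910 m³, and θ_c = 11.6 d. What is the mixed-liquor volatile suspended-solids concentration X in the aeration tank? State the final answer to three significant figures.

X ≈ 1260 mg/L

From V·X·(1 + k_d·θ_c) = Y·Q·(S₀ − S)·θ_c: X = 0.552 × 1560 × (2200 − 4.64) × 11.6 / [7910 × (1 + 0.104 × 11.6)] = 1257 mg/L.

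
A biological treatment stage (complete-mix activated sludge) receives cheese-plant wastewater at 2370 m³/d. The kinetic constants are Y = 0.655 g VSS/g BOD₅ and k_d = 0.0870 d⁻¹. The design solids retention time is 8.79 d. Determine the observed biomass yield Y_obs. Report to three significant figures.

Y_obs ≈ 0.371 g VSS/g BOD₅

Y_obs = Y / (1 + k_d θ_c) = 0.655 / (1 + 0.0870 × 8.79) = 0.655 / 1.765 = 0.3712.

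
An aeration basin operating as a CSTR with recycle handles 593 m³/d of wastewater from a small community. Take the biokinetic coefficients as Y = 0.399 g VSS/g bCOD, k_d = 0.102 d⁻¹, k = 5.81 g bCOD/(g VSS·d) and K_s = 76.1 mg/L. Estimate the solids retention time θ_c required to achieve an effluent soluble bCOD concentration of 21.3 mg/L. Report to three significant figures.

From 1/θ_c = Y·k·S/(K_s + S) − k_d: Y·k·S/(K_s+S) = 0.399 × 5.81 × 21.3 / (76.1 + 21.3) = 0.5070 d⁻¹.
θ_c = 1/(μ − k_d) = 1/(0.5070 − 0.102) = 1/0.4050 = 2.469 d.

θ_c ≈ 2.47 d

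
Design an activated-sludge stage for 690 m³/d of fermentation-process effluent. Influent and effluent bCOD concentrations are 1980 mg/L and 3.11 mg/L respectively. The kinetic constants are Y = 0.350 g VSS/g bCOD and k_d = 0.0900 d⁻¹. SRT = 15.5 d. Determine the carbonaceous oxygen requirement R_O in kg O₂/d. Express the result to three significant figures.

R_O ≈ 1080 kg O₂/d

Observed yield with endogenous decay: Y_obs = Y / (1 + k_d·θ_c) = 0.350 / (1 + 0.0900 × 15.5) = 0.350 / 2.395 = 0.1461 g VSS/g bCOD.
Mass of bCOD removed per day: Q(S₀ − S) = 690 × 1977 g/m³ = 1364 kg/d.
Biomass synthesised: P_X = Y_obs × 1364 = 199.3 kg VSS/d.
R_O = Q·(S₀ − S) − 1.42·P_X = 1364 − 1.42 × 199.3 = 1081 kg O₂/d.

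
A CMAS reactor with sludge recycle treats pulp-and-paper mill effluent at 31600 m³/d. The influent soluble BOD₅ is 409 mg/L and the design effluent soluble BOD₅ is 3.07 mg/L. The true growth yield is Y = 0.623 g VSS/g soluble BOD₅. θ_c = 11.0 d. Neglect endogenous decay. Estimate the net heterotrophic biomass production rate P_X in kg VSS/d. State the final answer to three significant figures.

With endogenous decay neglected, the observed yield equals the true yield: Y_obs = Y = 0.623 g VSS/g soluble BOD₅.
Substrate removed = Q·(S₀ − S) = 31600 m³/d × (409 − 3.07) g/m³ = 1.28×10^7 g/d = 12827 kg/d.
P_X = Y_obs · Q(S₀ − S) = 0.6230 × 12827 = 7991 kg VSS/d.

P_X ≈ 7990 kg VSS/d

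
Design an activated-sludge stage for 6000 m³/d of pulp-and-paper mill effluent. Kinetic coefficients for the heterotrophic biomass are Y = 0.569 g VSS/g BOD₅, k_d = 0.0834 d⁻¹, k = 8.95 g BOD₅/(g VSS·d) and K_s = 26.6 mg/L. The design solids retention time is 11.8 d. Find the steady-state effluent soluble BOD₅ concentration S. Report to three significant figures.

From the Monod/SRT balance for a CMAS, S = K_s·(1+k_d θ_c)/[θ_c·(Y k − k_d) − 1] = 26.6 × (1 + 0.0834 × 11.8) / [11.8 × (0.569 × 8.95 − 0.0834) − 1] = 52.78 / 58.11 = 0.9083 mg/L.

S ≈ 0.908 mg/L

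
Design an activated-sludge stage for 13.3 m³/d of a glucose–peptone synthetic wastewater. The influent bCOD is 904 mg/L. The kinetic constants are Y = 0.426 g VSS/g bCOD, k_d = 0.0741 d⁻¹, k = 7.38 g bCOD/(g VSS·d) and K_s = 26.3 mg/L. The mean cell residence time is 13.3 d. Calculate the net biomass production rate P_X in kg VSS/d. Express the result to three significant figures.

From the Monod/SRT balance for a CMAS, S = K_s·(1+k_d θ_c)/[θ_c·(Y k − k_d) − 1] = 26.3 × (1 + 0.0741 × 13.3) / [13.3 × (0.426 × 7.38 − 0.0741) − 1] = 52.22 / 39.83 = 1.311 mg/L.
Observed yield with endogenous decay: Y_obs = Y / (1 + k_d·θ_c) = 0.426 / (1 + 0.0741 × 13.3) = 0.426 / 1.986 = 0.2146 g VSS/g bCOD.
ΔS = 904 − 1.31 = 902.7 mg/L, so the substrate removal rate is 13.3 × 902.7/1000 = 12.01 kg bCOD/d.
So the net sludge growth is P_X = 0.2146 × 12.01 = 2.576 kg VSS/d.

P_X ≈ 2.58 kg VSS/d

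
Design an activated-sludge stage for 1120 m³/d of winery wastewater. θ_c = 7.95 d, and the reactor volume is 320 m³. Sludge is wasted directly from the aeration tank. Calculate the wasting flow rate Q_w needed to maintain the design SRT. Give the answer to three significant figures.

For wasting at MLVSS concentration, Q_w = V/θ_c = 320.0/7.95 = 40.25 m³/d.

Q_w ≈ 40.3 m³/d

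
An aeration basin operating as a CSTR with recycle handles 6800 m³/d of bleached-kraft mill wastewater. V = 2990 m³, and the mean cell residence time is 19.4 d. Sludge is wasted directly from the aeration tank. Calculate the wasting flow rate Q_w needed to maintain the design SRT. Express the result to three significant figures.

Q_w ≈ 154 m³/d

Wasting from the aeration tank: Q_w = V / θ_c = 2990 / 19.4 = 154.1 m³/d.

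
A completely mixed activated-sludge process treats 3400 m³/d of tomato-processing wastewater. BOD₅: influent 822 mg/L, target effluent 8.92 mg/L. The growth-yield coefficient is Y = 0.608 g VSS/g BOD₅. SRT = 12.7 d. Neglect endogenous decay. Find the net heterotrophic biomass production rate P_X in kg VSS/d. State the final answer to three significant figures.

No decay correction is needed, so Y_obs = Y = 0.608.
ΔS = 822 − 8.92 = 813.1 mg/L, so the substrate removal rate is 3400 × 813.1/1000 = 2764 kg BOD₅/d.
Net biomass production P_X = Y_obs × Q·(S₀ − S) = 0.6080 × 2764 = 1681 kg VSS/d.

P_X ≈ 1680 kg VSS/d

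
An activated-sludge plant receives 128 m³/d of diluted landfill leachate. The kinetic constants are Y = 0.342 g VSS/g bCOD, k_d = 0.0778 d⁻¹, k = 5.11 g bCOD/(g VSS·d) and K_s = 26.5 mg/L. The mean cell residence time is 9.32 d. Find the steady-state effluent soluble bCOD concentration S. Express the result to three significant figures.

S ≈ 3.14 mg/L

For a completely mixed reactor with recycle the Lawrence–McCarty relation gives S = K_s·(1 + k_d·θ_c) / [θ_c·(Y·k − k_d) − 1] = 26.5 × (1 + 0.0778 × 9.32) / [9.32 × (0.342 × 5.11 − 0.0778) − 1] = 45.72 / 14.56 = 3.139 mg/L.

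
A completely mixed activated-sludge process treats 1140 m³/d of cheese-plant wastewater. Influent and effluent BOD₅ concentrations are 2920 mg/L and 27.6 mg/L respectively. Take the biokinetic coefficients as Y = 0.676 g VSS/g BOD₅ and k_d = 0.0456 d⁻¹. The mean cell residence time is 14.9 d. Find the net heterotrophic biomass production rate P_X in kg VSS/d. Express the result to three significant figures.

Observed yield with endogenous decay: Y_obs = Y / (1 + k_d·θ_c) = 0.676 / (1 + 0.0456 × 14.9) = 0.676 / 1.679 = 0.4025 g VSS/g BOD₅.
Substrate removed = Q·(S₀ − S) = 1140 m³/d × (2920 − 27.6) g/m³ = 3.3×10^6 g/d = 3297 kg/d.
Biomass produced: P_X = Y_obs·Q·ΔS = 0.4025 × 3297 ≈ 1327 kg VSS/d.

P_X ≈ 1330 kg VSS/d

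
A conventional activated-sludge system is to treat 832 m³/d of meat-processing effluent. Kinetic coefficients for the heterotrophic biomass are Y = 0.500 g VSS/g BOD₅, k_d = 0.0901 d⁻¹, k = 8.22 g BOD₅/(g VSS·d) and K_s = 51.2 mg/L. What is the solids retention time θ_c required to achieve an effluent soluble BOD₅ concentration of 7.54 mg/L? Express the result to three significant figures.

θ_c ≈ 2.29 d

At the target effluent, Y k S/(K_s+S) = 0.500×8.22×7.54/58.74 = 0.5276 d⁻¹.
θ_c = 1/(μ − k_d) = 1/(0.5276 − 0.0901) = 1/0.4375 = 2.286 d.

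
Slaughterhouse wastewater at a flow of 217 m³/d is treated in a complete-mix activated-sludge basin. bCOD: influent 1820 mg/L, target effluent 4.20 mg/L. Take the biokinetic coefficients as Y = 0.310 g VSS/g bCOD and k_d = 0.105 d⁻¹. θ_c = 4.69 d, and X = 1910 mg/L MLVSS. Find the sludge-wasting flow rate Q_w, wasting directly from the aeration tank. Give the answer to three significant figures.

Q_w ≈ 42.9 m³/d

Steady-state biomass mass balance: V·X·(1 + k_d·θ_c) = Y·Q·(S₀ − S)·θ_c, so V = 0.310 × 217 × (1820 − 4.20) × 4.69 / [1910 × (1 + 0.105 × 4.69)] = 5.73×10^5 / 2851 = 201.0 m³.
With mixed-liquor wasting, θ_c = V/Q_w, so Q_w = V/θ_c = 201.0/4.69 = 42.85 m³/d.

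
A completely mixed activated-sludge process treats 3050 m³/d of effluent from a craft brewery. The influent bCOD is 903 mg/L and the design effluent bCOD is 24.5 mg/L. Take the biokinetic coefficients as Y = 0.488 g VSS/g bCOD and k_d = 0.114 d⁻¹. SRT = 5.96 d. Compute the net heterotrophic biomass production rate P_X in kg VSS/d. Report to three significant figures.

The observed yield is Y_obs = Y/(1 + k_d·θ_c) = 0.488 / (1 + 0.114 × 5.96) = 0.488 / 1.679 = 0.2906 g VSS per g bCOD removed.
Substrate removed = Q·(S₀ − S) = 3050 m³/d × (903 − 24.5) g/m³ = 2.68×10^6 g/d = 2679 kg/d.
Net biomass production P_X = Y_obs × Q·(S₀ − S) = 0.2906 × 2679 = 778.6 kg VSS/d.

P_X ≈ 779 kg VSS/d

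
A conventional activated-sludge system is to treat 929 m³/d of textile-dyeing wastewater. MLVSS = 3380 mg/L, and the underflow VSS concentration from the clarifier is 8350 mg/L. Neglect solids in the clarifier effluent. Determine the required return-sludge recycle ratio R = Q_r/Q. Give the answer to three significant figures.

Solids balance on the clarifier gives (1+R)X = R·X_r, so R = X/(X_r − X) = 3380 / (8350 − 3380) = 0.6801.

R ≈ 0.680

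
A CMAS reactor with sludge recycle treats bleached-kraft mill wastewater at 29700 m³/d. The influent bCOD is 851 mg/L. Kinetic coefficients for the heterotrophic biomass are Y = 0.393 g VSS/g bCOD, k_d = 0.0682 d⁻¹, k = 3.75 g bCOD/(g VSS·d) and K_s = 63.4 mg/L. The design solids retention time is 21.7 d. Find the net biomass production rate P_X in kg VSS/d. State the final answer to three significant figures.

P_X ≈ 3980 kg VSS/d

Effluent substrate depends only on kinetics and SRT: S = K_s(1 + k_d θ_c) / [θ_c(Yk − k_d) − 1] = 63.4 × (1 + 0.0682 × 21.7) / [21.7 × (0.393 × 3.75 − 0.0682) − 1] = 157.2 / 29.50 = 5.330 mg/L.
Correct the yield for decay: Y_obs = Y/(1 + k_d θ_c) = 0.393 / (1 + 0.0682 × 21.7) = 0.393 / 2.480 = 0.1585.
Mass of bCOD removed per day: Q(S₀ − S) = 29700 × 845.7 g/m³ = 25116 kg/d.
Net biomass production P_X = Y_obs × Q·(S₀ − S) = 0.1585 × 25116 = 3980 kg VSS/d.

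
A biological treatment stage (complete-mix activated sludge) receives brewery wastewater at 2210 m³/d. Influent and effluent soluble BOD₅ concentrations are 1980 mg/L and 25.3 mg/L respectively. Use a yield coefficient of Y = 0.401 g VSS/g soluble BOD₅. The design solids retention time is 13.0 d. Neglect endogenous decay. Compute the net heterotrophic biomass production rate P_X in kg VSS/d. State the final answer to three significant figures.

P_X ≈ 1730 kg VSS/d

With endogenous decay neglected, the observed yield equals the true yield: Y_obs = Y = 0.401 g VSS/g soluble BOD₅.
Q·(S₀ − S) = 2210 × (1980 − 25.3) × 10⁻³ = 4320 kg/d removed.
P_X = Y_obs · Q(S₀ − S) = 0.4010 × 4320 = 1732 kg VSS/d.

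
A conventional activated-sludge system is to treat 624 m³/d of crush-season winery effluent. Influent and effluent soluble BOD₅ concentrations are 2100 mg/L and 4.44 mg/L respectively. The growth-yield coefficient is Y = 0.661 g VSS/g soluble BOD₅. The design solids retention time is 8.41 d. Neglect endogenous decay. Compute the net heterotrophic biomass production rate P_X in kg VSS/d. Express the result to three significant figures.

No decay correction is needed, so Y_obs = Y = 0.661.
Substrate removed = Q·(S₀ − S) = 624 m³/d × (2100 − 4.44) g/m³ = 1.31×10^6 g/d = 1308 kg/d.
Biomass produced: P_X = Y_obs·Q·ΔS = 0.6610 × 1308 ≈ 864.3 kg VSS/d.

P_X ≈ 864 kg VSS/d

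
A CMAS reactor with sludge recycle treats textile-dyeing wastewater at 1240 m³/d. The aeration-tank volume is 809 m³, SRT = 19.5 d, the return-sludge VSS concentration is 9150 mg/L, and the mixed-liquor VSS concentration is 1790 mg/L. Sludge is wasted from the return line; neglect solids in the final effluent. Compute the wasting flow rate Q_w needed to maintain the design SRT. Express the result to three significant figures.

Wasting from the return line (neglecting effluent solids): Q_w = V·X / (θ_c·X_r) = 809.0 × 1790 / (19.5 × 9150) = 8.116 m³/d.

Q_w ≈ 8.12 m³/d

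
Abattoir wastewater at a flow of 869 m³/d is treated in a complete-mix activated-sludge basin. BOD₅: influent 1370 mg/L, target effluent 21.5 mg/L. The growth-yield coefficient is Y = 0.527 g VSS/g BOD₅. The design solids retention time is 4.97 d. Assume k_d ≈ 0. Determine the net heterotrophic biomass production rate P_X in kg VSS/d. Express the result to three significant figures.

P_X ≈ 618 kg VSS/d

Since k_d ≈ 0, Y_obs = Y = 0.527 g VSS/g BOD₅.
Mass of BOD₅ removed per day: Q(S₀ − S) = 869 × 1348 g/m³ = 1172 kg/d.
P_X = Y_obs · Q(S₀ − S) = 0.5270 × 1172 = 617.6 kg VSS/d.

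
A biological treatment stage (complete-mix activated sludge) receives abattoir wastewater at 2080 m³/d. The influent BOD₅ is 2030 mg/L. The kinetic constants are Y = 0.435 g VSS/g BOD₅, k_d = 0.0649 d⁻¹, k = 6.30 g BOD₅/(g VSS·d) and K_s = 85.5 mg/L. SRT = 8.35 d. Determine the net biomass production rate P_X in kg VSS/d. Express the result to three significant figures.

From the Monod/SRT balance for a CMAS, S = K_s·(1+k_d θ_c)/[θ_c·(Y k − k_d) − 1] = 85.5 × (1 + 0.0649 × 8.35) / [8.35 × (0.435 × 6.30 − 0.0649) − 1] = 131.8 / 21.34 = 6.177 mg/L.
Observed yield with endogenous decay: Y_obs = Y / (1 + k_d·θ_c) = 0.435 / (1 + 0.0649 × 8.35) = 0.435 / 1.542 = 0.2821 g VSS/g BOD₅.
ΔS = 2030 − 6.18 = 2024 mg/L, so the substrate removal rate is 2080 × 2024/1000 = 4210 kg BOD₅/d.
P_X = Y_obs · Q(S₀ − S) = 0.2821 × 4210 = 1188 kg VSS/d.

P_X ≈ 1190 kg VSS/d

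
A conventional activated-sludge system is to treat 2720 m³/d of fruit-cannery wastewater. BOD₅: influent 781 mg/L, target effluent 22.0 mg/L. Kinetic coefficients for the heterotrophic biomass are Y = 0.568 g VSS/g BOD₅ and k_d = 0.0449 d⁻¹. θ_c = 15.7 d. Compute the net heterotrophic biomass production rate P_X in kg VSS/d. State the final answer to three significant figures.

P_X ≈ 688 kg VSS/d

The observed yield is Y_obs = Y/(1 + k_d·θ_c) = 0.568 / (1 + 0.0449 × 15.7) = 0.568 / 1.705 = 0.3332 g VSS per g BOD₅ removed.
Q·(S₀ − S) = 2720 × (781 − 22.0) × 10⁻³ = 2064 kg/d removed.
So the net sludge growth is P_X = 0.3332 × 2064 = 687.8 kg VSS/d.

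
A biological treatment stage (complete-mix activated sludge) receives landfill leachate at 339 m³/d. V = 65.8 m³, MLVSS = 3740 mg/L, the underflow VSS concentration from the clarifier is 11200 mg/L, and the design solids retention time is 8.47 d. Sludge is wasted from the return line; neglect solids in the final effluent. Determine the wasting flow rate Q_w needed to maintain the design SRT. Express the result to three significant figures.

θ_c = V·X/(Q_w·X_r) when wasting from the recycle, so Q_w = V·X/(θ_c·X_r) = 65.80 × 3740 / (8.47 × 11200) = 2.594 m³/d.

Q_w ≈ 2.59 m³/d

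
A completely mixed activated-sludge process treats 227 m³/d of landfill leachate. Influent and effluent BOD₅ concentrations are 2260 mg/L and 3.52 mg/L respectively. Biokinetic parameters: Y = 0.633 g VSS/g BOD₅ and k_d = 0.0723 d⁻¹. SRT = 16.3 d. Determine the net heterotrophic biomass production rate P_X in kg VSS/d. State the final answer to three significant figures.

Correct the yield for decay: Y_obs = Y/(1 + k_d θ_c) = 0.633 / (1 + 0.0723 × 16.3) = 0.633 / 2.178 = 0.2906.
Q·(S₀ − S) = 227 × (2260 − 3.52) × 10⁻³ = 512.2 kg/d removed.
P_X = Y_obs · Q(S₀ − S) = 0.2906 × 512.2 = 148.8 kg VSS/d.

P_X ≈ 149 kg VSS/d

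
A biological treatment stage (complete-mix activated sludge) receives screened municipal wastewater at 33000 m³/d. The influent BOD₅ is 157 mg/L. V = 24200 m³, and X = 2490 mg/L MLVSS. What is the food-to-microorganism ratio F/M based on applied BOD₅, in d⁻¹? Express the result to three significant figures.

F/M ≈ 0.0860 d⁻¹

F/M = applied load / biomass = Q·S₀/(V·X) = 33000 × 157 / (24200 × 2490) = 0.08598 d⁻¹.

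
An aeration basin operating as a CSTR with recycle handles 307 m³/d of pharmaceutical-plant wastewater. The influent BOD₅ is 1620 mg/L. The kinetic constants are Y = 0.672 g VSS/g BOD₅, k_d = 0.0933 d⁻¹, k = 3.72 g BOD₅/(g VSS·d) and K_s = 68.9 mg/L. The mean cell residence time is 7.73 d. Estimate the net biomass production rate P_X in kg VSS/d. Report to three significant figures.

Effluent substrate depends only on kinetics and SRT: S = K_s(1 + k_d θ_c) / [θ_c(Yk − k_d) − 1] = 68.9 × (1 + 0.0933 × 7.73) / [7.73 × (0.672 × 3.72 − 0.0933) − 1] = 118.6 / 17.60 = 6.737 mg/L.
Correct the yield for decay: Y_obs = Y/(1 + k_d θ_c) = 0.672 / (1 + 0.0933 × 7.73) = 0.672 / 1.721 = 0.3904.
Mass of BOD₅ removed per day: Q(S₀ − S) = 307 × 1613 g/m³ = 495.3 kg/d.
P_X = Y_obs · Q(S₀ − S) = 0.3904 × 495.3 = 193.4 kg VSS/d.

P_X ≈ 193 kg VSS/d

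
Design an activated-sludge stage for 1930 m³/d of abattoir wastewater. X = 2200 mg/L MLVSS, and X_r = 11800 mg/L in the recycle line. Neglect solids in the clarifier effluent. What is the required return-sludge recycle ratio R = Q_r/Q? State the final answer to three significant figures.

R ≈ 0.229

R = Q_r/Q = X/(X_r − X) = 2200 / (11800 − 2200) = 0.2292.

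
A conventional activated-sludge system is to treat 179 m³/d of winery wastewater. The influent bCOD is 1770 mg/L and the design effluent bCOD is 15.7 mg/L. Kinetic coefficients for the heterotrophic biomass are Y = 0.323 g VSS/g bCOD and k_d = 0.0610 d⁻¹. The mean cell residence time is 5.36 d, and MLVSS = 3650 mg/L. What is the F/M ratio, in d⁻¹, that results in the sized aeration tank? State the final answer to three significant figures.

From the SRT design equation V = Y Q (S₀−S) θ_c / [X (1 + k_d θ_c)] = 0.323 × 179 × (1770 − 15.7) × 5.36 / [3650 × (1 + 0.0610 × 5.36)] = 5.44×10^5 / 4843 = 112.2 m³.
F/M = applied load / biomass = Q·S₀/(V·X) = 179 × 1770 / (112.2 × 3650) = 0.7733 d⁻¹.

F/M ≈ 0.773 d⁻¹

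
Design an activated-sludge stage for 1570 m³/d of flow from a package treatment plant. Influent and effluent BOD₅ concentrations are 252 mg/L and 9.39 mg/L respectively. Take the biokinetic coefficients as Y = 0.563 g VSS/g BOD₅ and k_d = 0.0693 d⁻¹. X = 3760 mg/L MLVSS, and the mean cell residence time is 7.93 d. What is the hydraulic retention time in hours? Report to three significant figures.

τ ≈ 4.46 h

From the SRT design equation V = Y Q (S₀−S) θ_c / [X (1 + k_d θ_c)] = 0.563 × 1570 × (252 − 9.39) × 7.93 / [3760 × (1 + 0.0693 × 7.93)] = 1.7×10^6 / 5826 = 291.9 m³.
HRT = V/Q = 291.9 m³ / 1570 m³·d⁻¹ = 0.1859 d × 24 = 4.462 h.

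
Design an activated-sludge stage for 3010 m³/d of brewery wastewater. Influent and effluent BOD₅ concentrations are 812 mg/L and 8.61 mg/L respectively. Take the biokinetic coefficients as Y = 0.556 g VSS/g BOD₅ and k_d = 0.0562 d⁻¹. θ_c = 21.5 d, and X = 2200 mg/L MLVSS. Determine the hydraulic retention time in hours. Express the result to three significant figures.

Steady-state biomass mass balance: V·X·(1 + k_d·θ_c) = Y·Q·(S₀ − S)·θ_c, so V = 0.556 × 3010 × (812 − 8.61) × 21.5 / [2200 × (1 + 0.0562 × 21.5)] = 2.89×10^7 / 4858 = 5950 m³.
τ = V/Q = 5950/3010 = 1.977 d, or 47.44 h.

τ ≈ 47.4 h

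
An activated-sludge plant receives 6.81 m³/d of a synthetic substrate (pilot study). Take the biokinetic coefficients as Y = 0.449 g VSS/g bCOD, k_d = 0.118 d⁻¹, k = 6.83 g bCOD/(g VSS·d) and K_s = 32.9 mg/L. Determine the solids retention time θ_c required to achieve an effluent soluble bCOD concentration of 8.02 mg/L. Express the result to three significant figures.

θ_c ≈ 2.07 d

From 1/θ_c = Y·k·S/(K_s + S) − k_d: Y·k·S/(K_s+S) = 0.449 × 6.83 × 8.02 / (32.9 + 8.02) = 0.6010 d⁻¹.
1/θ_c = 0.6010 − 0.118 = 0.4830 d⁻¹, so θ_c = 2.070 d.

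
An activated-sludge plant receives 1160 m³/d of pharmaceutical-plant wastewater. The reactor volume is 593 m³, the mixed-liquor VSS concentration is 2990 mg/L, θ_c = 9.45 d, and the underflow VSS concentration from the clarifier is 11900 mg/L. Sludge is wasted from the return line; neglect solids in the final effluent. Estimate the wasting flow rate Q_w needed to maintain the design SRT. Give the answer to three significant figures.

Q_w ≈ 15.8 m³/d

θ_c = V·X/(Q_w·X_r) when wasting from the recycle, so Q_w = V·X/(θ_c·X_r) = 593.0 × 2990 / (9.45 × 11900) = 15.77 m³/d.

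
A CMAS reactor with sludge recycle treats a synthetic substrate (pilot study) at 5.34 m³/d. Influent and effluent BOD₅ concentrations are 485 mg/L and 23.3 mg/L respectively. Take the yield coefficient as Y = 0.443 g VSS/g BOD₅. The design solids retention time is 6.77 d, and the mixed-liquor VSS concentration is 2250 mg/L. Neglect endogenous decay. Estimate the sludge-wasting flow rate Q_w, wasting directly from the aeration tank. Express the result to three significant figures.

Q_w ≈ 0.485 m³/d

With k_d = 0 the design equation reduces to V = Y Q (S₀−S) θ_c / X = 0.443 × 5.34 × (485 − 23.3) × 6.77 / 2250 = 3.286 m³.
Wasting from the aeration tank: Q_w = V / θ_c = 3.286 / 6.77 = 0.4854 m³/d.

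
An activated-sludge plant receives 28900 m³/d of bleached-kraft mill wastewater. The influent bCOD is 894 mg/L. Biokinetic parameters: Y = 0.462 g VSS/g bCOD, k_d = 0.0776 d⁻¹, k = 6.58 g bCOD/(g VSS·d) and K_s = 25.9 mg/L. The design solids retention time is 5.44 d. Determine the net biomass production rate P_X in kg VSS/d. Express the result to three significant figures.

P_X ≈ 8370 kg VSS/d

For a completely mixed reactor with recycle the Lawrence–McCarty relation gives S = K_s·(1 + k_d·θ_c) / [θ_c·(Y·k − k_d) − 1] = 25.9 × (1 + 0.0776 × 5.44) / [5.44 × (0.462 × 6.58 − 0.0776) − 1] = 36.83 / 15.12 = 2.437 mg/L.
The observed yield is Y_obs = Y/(1 + k_d·θ_c) = 0.462 / (1 + 0.0776 × 5.44) = 0.462 / 1.422 = 0.3249 g VSS per g bCOD removed.
Q·(S₀ − S) = 28900 × (894 − 2.44) × 10⁻³ = 25766 kg/d removed.
Net biomass production P_X = Y_obs × Q·(S₀ − S) = 0.3249 × 25766 = 8370 kg VSS/d.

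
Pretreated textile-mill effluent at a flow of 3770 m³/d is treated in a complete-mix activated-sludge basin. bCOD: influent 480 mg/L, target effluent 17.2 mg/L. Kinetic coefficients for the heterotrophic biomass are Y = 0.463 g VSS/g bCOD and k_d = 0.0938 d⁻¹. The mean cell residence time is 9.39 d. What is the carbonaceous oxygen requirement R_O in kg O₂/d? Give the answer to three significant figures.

R_O ≈ 1130 kg O₂/d

Y_obs = Y / (1 + k_d θ_c) = 0.463 / (1 + 0.0938 × 9.39) = 0.463 / 1.881 = 0.2462.
Mass of bCOD removed per day: Q(S₀ − S) = 3770 × 462.8 g/m³ = 1745 kg/d.
Net sludge production P_X = 0.2462 × 1745 = 429.5 kg VSS/d.
R_O = Q·ΔS − 1.42 P_X = 1745 − 609.9 = 1135 kg O₂/d.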